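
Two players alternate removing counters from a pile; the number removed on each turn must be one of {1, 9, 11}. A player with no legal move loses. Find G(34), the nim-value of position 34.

0

n :  0  1  2  3  4  5  6  7  8  9 10 11 12 13 14 15 16 17 18 19 20 21 22 23 24 25 26 27 28 29 30 31 32 33 34
G :  0  1  0  1  0  1  0  1  0  1  0  1  0  1  0  1  0  1  0  1  0  1  0  1  0  1  0  1  0  1  0  1  0  1  0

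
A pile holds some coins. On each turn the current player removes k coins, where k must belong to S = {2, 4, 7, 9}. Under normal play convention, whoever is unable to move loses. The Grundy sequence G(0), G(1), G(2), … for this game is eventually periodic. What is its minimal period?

n :  0  1  2  3  4  5  6  7  8  9 10 11 12 13 14 15 16 17 18 19 20 21 22 23
G :  0  0  1  1  2  2  0  3  1  4  2  0  0  1  1  2  2  0  3  1  4  2  0  0
G(n+11) = G(n) holds for n = 0,…,8 (a full window of length max(S) = 9), so the sequence is purely periodic with period 11.

11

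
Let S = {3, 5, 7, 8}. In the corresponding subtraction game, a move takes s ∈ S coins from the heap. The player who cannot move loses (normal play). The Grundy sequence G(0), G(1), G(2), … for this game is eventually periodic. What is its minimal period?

11

n :  0  1  2  3  4  5  6  7  8  9 10 11 12 13 14 15 16 17 18 19 20 21 22 23
G :  0  0  0  1  1  1  2  2  2  3  3  0  0  0  1  1  1  2  2  2  3  3  0  0
G(n+11) = G(n) holds for n = 0,…,7 (a full window of length max(S) = 8), so the sequence is purely periodic with period 11.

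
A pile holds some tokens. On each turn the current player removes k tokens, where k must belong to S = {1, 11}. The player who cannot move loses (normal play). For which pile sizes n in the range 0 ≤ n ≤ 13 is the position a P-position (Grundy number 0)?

G(0) = 0
G(1) = mex{0} = 1
G(2) = mex{1} = 0
G(3) = mex{0} = 1
G(4) = mex{1} = 0
G(5) = mex{0} = 1
G(6) = mex{1} = 0
G(7) = mex{0} = 1
G(8) = mex{1} = 0
G(9) = mex{0} = 1
G(10) = mex{1} = 0
G(11) = mex{0,0} = 1
G(12) = mex{1,1} = 0
G(13) = mex{0,0} = 1
P-positions are exactly the n with G(n) = 0.

0, 2, 4, 6, 8, 10, 12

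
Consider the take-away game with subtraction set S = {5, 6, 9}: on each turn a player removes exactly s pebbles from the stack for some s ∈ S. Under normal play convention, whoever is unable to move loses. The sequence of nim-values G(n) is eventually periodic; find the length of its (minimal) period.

G(0) = 0
G(1) = mex{} = 0
G(2) = mex{} = 0
G(3) = mex{} = 0
G(4) = mex{} = 0
G(5) = mex{0} = 1
G(6) = mex{0,0} = 1
G(7) = mex{0,0} = 1
G(8) = mex{0,0} = 1
G(9) = mex{0,0,0} = 1
G(10) = mex{1,0,0} = 2
G(11) = mex{1,1,0} = 2
G(12) = mex{1,1,0} = 2
G(13) = mex{1,1,0} = 2
G(14) = mex{1,1,1} = 0
G(15) = mex{2,1,1} = 0
G(16) = mex{2,2,1} = 0
G(17) = mex{2,2,1} = 0
G(18) = mex{2,2,1} = 0
G(19) = mex{0,2,2} = 1
G(20) = mex{0,0,2} = 1
G(21) = mex{0,0,2} = 1
G(22) = mex{0,0,2} = 1
G(23) = mex{0,0,0} = 1
G(24) = mex{1,0,0} = 2
G(25) = mex{1,1,0} = 2
G(26) = mex{1,1,0} = 2
G(27) = mex{1,1,0} = 2
G(28) = mex{1,1,1} = 0
G(29) = mex{2,1,1} = 0
G(n+14) = G(n) holds for n = 0,…,8 (a full window of length max(S) = 9), so the sequence is purely periodic with period 14.

14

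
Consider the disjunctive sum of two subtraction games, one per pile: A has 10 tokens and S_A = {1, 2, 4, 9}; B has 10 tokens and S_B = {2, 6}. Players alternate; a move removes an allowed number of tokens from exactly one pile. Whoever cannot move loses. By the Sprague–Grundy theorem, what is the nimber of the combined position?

5

Pile A, S = {1, 2, 4, 9}:
n :  0  1  2  3  4  5  6  7  8  9 10
G :  0  1  2  0  1  2  0  1  2  3  4
G_A(10) = 4.
Pile B, S = {2, 6}:
n :  0  1  2  3  4  5  6  7  8  9 10
G :  0  0  1  1  0  0  1  1  0  0  1
G_B(10) = 1.
Combined Grundy value = 4 ⊕ 1 = 5.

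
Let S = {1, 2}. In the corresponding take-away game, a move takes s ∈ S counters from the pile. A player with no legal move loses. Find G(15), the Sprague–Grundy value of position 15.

0

G(0) = 0
G(1) = mex{0} = 1
G(2) = mex{1,0} = 2
G(3) = mex{2,1} = 0
G(4) = mex{0,2} = 1
G(5) = mex{1,0} = 2
G(6) = mex{2,1} = 0
G(7) = mex{0,2} = 1
G(8) = mex{1,0} = 2
G(9) = mex{2,1} = 0
G(10) = mex{0,2} = 1
G(11) = mex{1,0} = 2
G(12) = mex{2,1} = 0
G(13) = mex{0,2} = 1
G(14) = mex{1,0} = 2
G(15) = mex{2,1} = 0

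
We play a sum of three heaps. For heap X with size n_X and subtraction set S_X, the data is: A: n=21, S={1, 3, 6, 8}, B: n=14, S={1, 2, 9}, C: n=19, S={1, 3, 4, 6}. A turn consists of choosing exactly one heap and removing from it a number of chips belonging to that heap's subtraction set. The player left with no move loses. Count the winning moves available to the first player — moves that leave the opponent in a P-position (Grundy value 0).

Heap A, S = {1, 3, 6, 8}:
n :  0  1  2  3  4  5  6  7  8  9 10 11 12 13 14 15 16 17 18 19 20 21
G :  0  1  0  1  0  1  2  3  2  0  1  0  1  0  1  2  3  2  0  1  0  1
G_A(21) = 1.
Heap B, S = {1, 2, 9}:
G(0) = 0
G(1) = mex{0} = 1
G(2) = mex{1,0} = 2
G(3) = mex{2,1} = 0
G(4) = mex{0,2} = 1
G(5) = mex{1,0} = 2
G(6) = mex{2,1} = 0
G(7) = mex{0,2} = 1
G(8) = mex{1,0} = 2
G(9) = mex{2,1,0} = 3
G(10) = mex{3,2,1} = 0
G(11) = mex{0,3,2} = 1
G(12) = mex{1,0,0} = 2
G(13) = mex{2,1,1} = 0
G(14) = mex{0,2,2} = 1
G_B(14) = 1.
Heap C, S = {1, 3, 4, 6}:
n :  0  1  2  3  4  5  6  7  8  9 10 11 12 13 14 15 16 17 18 19
G :  0  1  0  1  2  3  2  0  1  0  1  2  3  2  0  1  0  1  2  3
G_C(19) = 3.
Combined Grundy value = 1 ⊕ 1 ⊕ 3 = 3.
A winning move leaves total XOR = 0, i.e. changes one component's Grundy value g to g ⊕ X where X is the current total.
Heap A: need g' = 1⊕3 = 2. Options: 21−1→G=0, 21−3→G=0, 21−6→G=2, 21−8→G=0. Hits: 1.
Heap B: need g' = 1⊕3 = 2. Options: 14−1→G=0, 14−2→G=2, 14−9→G=2. Hits: 2.
Heap C: need g' = 3⊕3 = 0. Options: 19−1→G=2, 19−3→G=0, 19−4→G=1, 19−6→G=2. Hits: 1.

4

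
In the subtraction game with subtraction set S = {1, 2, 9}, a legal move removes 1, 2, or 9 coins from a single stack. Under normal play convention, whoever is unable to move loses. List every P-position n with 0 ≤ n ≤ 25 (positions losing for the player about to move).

n :  0  1  2  3  4  5  6  7  8  9 10 11 12 13 14 15 16 17 18 19 20 21 22 23 24 25
G :  0  1  2  0  1  2  0  1  2  3  0  1  2  0  1  2  0  1  2  3  0  1  2  0  1  2
P-positions are exactly the n with G(n) = 0.

0, 3, 6, 10, 13, 16, 20, 23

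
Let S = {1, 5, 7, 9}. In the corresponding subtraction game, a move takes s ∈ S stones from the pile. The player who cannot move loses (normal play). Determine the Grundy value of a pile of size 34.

n :  0  1  2  3  4  5  6  7  8  9 10 11 12 13 14 15 16 17 18 19 20 21 22 23 24 25 26 27 28 29 30 31 32 33 34
G :  0  1  0  1  0  1  0  1  0  1  0  1  0  1  0  1  0  1  0  1  0  1  0  1  0  1  0  1  0  1  0  1  0  1  0

0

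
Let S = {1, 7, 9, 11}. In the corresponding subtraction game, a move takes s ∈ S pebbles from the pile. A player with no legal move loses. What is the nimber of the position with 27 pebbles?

n :  0  1  2  3  4  5  6  7  8  9 10 11 12 13 14 15 16 17 18 19 20 21 22 23 24 25 26 27
G :  0  1  0  1  0  1  0  1  0  1  0  1  0  1  0  1  0  1  0  1  0  1  0  1  0  1  0  1

1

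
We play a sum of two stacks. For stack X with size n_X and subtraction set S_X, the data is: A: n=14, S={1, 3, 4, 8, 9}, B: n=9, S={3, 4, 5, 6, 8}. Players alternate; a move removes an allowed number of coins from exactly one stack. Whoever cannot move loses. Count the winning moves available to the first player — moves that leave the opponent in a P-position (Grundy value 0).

Stack A, S = {1, 3, 4, 8, 9}:
n :  0  1  2  3  4  5  6  7  8  9 10 11 12 13 14
G :  0  1  0  1  2  3  2  0  1  4  3  2  0  1  0
G_A(14) = 0.
Stack B, S = {3, 4, 5, 6, 8}:
G(0) = 0
G(1) = mex{} = 0
G(2) = mex{} = 0
G(3) = mex{0} = 1
G(4) = mex{0,0} = 1
G(5) = mex{0,0,0} = 1
G(6) = mex{1,0,0,0} = 2
G(7) = mex{1,1,0,0} = 2
G(8) = mex{1,1,1,0,0} = 2
G(9) = mex{2,1,1,1,0} = 3
G_B(9) = 3.
Combined Grundy value = 0 ⊕ 3 = 3.
A winning move leaves total XOR = 0, i.e. changes one component's Grundy value g to g ⊕ X where X is the current total.
Stack A: need g' = 0⊕3 = 3. Options: 14−1→G=1, 14−3→G=2, 14−4→G=3, 14−8→G=2, 14−9→G=3. Hits: 2.
Stack B: need g' = 3⊕3 = 0. Options: 9−3→G=2, 9−4→G=1, 9−5→G=1, 9−6→G=1, 9−8→G=0. Hits: 1.

3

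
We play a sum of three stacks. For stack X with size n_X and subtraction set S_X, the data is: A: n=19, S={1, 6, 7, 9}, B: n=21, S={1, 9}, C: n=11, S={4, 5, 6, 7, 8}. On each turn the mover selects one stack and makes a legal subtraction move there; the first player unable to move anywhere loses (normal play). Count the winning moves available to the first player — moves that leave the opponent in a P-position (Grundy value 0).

Stack A, S = {1, 6, 7, 9}:
n :  0  1  2  3  4  5  6  7  8  9 10 11 12 13 14 15 16 17 18 19
G :  0  1  0  1  0  1  2  3  2  3  2  3  0  1  0  1  0  1  2  3
G_A(19) = 3.
Stack B, S = {1, 9}:
G(0) = 0
G(1) = mex{0} = 1
G(2) = mex{1} = 0
G(3) = mex{0} = 1
G(4) = mex{1} = 0
G(5) = mex{0} = 1
G(6) = mex{1} = 0
G(7) = mex{0} = 1
G(8) = mex{1} = 0
G(9) = mex{0,0} = 1
G(10) = mex{1,1} = 0
G(11) = mex{0,0} = 1
G(12) = mex{1,1} = 0
G(13) = mex{0,0} = 1
G(14) = mex{1,1} = 0
G(15) = mex{0,0} = 1
G(16) = mex{1,1} = 0
G(17) = mex{0,0} = 1
G(18) = mex{1,1} = 0
G(19) = mex{0,0} = 1
G(20) = mex{1,1} = 0
G(21) = mex{0,0} = 1
G_B(21) = 1.
Stack C, S = {4, 5, 6, 7, 8}:
G(0) = 0
G(1) = mex{} = 0
G(2) = mex{} = 0
G(3) = mex{} = 0
G(4) = mex{0} = 1
G(5) = mex{0,0} = 1
G(6) = mex{0,0,0} = 1
G(7) = mex{0,0,0,0} = 1
G(8) = mex{1,0,0,0,0} = 2
G(9) = mex{1,1,0,0,0} = 2
G(10) = mex{1,1,1,0,0} = 2
G(11) = mex{1,1,1,1,0} = 2
G_C(11) = 2.
Combined Grundy value = 3 ⊕ 1 ⊕ 2 = 0.
A winning move leaves total XOR = 0, i.e. changes one component's Grundy value g to g ⊕ X where X is the current total.
Stack A: target g' = 3⊕0 = 3, but every legal move changes the Grundy value (mex property), so 0 moves.
Stack B: target g' = 1⊕0 = 1, but every legal move changes the Grundy value (mex property), so 0 moves.
Stack C: target g' = 2⊕0 = 2, but every legal move changes the Grundy value (mex property), so 0 moves.

0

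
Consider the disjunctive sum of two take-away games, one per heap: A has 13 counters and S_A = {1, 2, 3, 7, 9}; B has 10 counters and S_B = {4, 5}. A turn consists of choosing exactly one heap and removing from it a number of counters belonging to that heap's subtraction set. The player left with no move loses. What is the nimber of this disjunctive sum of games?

Heap A, S = {1, 2, 3, 7, 9}:
G(0) = 0
G(1) = mex{0} = 1
G(2) = mex{1,0} = 2
G(3) = mex{2,1,0} = 3
G(4) = mex{3,2,1} = 0
G(5) = mex{0,3,2} = 1
G(6) = mex{1,0,3} = 2
G(7) = mex{2,1,0,0} = 3
G(8) = mex{3,2,1,1} = 0
G(9) = mex{0,3,2,2,0} = 1
G(10) = mex{1,0,3,3,1} = 2
G(11) = mex{2,1,0,0,2} = 3
G(12) = mex{3,2,1,1,3} = 0
G(13) = mex{0,3,2,2,0} = 1
G_A(13) = 1.
Heap B, S = {4, 5}:
G(0) = 0
G(1) = mex{} = 0
G(2) = mex{} = 0
G(3) = mex{} = 0
G(4) = mex{0} = 1
G(5) = mex{0,0} = 1
G(6) = mex{0,0} = 1
G(7) = mex{0,0} = 1
G(8) = mex{1,0} = 2
G(9) = mex{1,1} = 0
G(10) = mex{1,1} = 0
G_B(10) = 0.
Combined Grundy value = 1 ⊕ 0 = 1.

1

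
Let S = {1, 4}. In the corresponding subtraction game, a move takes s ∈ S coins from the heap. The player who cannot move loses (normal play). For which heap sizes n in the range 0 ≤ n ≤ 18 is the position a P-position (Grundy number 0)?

n :  0  1  2  3  4  5  6  7  8  9 10 11 12 13 14 15 16 17 18
G :  0  1  0  1  2  0  1  0  1  2  0  1  0  1  2  0  1  0  1
P-positions are exactly the n with G(n) = 0.

0, 2, 5, 7, 10, 12, 15, 17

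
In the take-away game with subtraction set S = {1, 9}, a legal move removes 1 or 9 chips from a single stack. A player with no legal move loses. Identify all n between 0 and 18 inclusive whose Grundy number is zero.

n :  0  1  2  3  4  5  6  7  8  9 10 11 12 13 14 15 16 17 18
G :  0  1  0  1  0  1  0  1  0  1  0  1  0  1  0  1  0  1  0
P-positions are exactly the n with G(n) = 0.

0, 2, 4, 6, 8, 10, 12, 14, 16, 18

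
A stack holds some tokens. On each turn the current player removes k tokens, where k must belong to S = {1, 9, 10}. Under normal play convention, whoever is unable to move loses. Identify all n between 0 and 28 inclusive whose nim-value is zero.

0, 2, 4, 6, 8, 19, 21, 23, 25, 27

G(0) = 0
G(1) = mex{0} = 1
G(2) = mex{1} = 0
G(3) = mex{0} = 1
G(4) = mex{1} = 0
G(5) = mex{0} = 1
G(6) = mex{1} = 0
G(7) = mex{0} = 1
G(8) = mex{1} = 0
G(9) = mex{0,0} = 1
G(10) = mex{1,1,0} = 2
G(11) = mex{2,0,1} = 3
G(12) = mex{3,1,0} = 2
G(13) = mex{2,0,1} = 3
G(14) = mex{3,1,0} = 2
G(15) = mex{2,0,1} = 3
G(16) = mex{3,1,0} = 2
G(17) = mex{2,0,1} = 3
G(18) = mex{3,1,0} = 2
G(19) = mex{2,2,1} = 0
G(20) = mex{0,3,2} = 1
G(21) = mex{1,2,3} = 0
G(22) = mex{0,3,2} = 1
G(23) = mex{1,2,3} = 0
G(24) = mex{0,3,2} = 1
G(25) = mex{1,2,3} = 0
G(26) = mex{0,3,2} = 1
G(27) = mex{1,2,3} = 0
G(28) = mex{0,0,2} = 1
P-positions are exactly the n with G(n) = 0.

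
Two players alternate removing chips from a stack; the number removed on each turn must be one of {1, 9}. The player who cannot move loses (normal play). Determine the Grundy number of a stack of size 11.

G(0) = 0
G(1) = mex{0} = 1
G(2) = mex{1} = 0
G(3) = mex{0} = 1
G(4) = mex{1} = 0
G(5) = mex{0} = 1
G(6) = mex{1} = 0
G(7) = mex{0} = 1
G(8) = mex{1} = 0
G(9) = mex{0,0} = 1
G(10) = mex{1,1} = 0
G(11) = mex{0,0} = 1

1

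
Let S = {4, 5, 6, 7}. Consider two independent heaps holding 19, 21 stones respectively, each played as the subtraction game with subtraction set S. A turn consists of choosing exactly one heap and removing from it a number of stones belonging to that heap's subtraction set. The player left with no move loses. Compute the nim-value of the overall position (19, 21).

0

All heaps use S = {4, 5, 6, 7}:
G(0) = 0
G(1) = mex{} = 0
G(2) = mex{} = 0
G(3) = mex{} = 0
G(4) = mex{0} = 1
G(5) = mex{0,0} = 1
G(6) = mex{0,0,0} = 1
G(7) = mex{0,0,0,0} = 1
G(8) = mex{1,0,0,0} = 2
G(9) = mex{1,1,0,0} = 2
G(10) = mex{1,1,1,0} = 2
G(11) = mex{1,1,1,1} = 0
G(12) = mex{2,1,1,1} = 0
G(13) = mex{2,2,1,1} = 0
G(14) = mex{2,2,2,1} = 0
G(15) = mex{0,2,2,2} = 1
G(16) = mex{0,0,2,2} = 1
G(17) = mex{0,0,0,2} = 1
G(18) = mex{0,0,0,0} = 1
G(19) = mex{1,0,0,0} = 2
G(20) = mex{1,1,0,0} = 2
G(21) = mex{1,1,1,0} = 2
Heap A: G(19) = 2.
Heap B: G(21) = 2.
Combined Grundy value = 2 ⊕ 2 = 0.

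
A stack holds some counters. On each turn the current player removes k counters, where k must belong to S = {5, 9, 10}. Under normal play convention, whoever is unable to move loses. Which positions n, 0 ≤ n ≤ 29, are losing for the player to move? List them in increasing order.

G(0) = 0
G(1) = mex{} = 0
G(2) = mex{} = 0
G(3) = mex{} = 0
G(4) = mex{} = 0
G(5) = mex{0} = 1
G(6) = mex{0} = 1
G(7) = mex{0} = 1
G(8) = mex{0} = 1
G(9) = mex{0,0} = 1
G(10) = mex{1,0,0} = 2
G(11) = mex{1,0,0} = 2
G(12) = mex{1,0,0} = 2
G(13) = mex{1,0,0} = 2
G(14) = mex{1,1,0} = 2
G(15) = mex{2,1,1} = 0
G(16) = mex{2,1,1} = 0
G(17) = mex{2,1,1} = 0
G(18) = mex{2,1,1} = 0
G(19) = mex{2,2,1} = 0
G(20) = mex{0,2,2} = 1
G(21) = mex{0,2,2} = 1
G(22) = mex{0,2,2} = 1
G(23) = mex{0,2,2} = 1
G(24) = mex{0,0,2} = 1
G(25) = mex{1,0,0} = 2
G(26) = mex{1,0,0} = 2
G(27) = mex{1,0,0} = 2
G(28) = mex{1,0,0} = 2
G(29) = mex{1,1,0} = 2
P-positions are exactly the n with G(n) = 0.

0, 1, 2, 3, 4, 15, 16, 17, 18, 19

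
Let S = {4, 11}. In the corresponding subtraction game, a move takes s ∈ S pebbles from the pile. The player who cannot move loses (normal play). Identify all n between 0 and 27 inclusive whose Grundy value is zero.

G(0) = 0
G(1) = mex{} = 0
G(2) = mex{} = 0
G(3) = mex{} = 0
G(4) = mex{0} = 1
G(5) = mex{0} = 1
G(6) = mex{0} = 1
G(7) = mex{0} = 1
G(8) = mex{1} = 0
G(9) = mex{1} = 0
G(10) = mex{1} = 0
G(11) = mex{1,0} = 2
G(12) = mex{0,0} = 1
G(13) = mex{0,0} = 1
G(14) = mex{0,0} = 1
G(15) = mex{2,1} = 0
G(16) = mex{1,1} = 0
G(17) = mex{1,1} = 0
G(18) = mex{1,1} = 0
G(19) = mex{0,0} = 1
G(20) = mex{0,0} = 1
G(21) = mex{0,0} = 1
G(22) = mex{0,2} = 1
G(23) = mex{1,1} = 0
G(24) = mex{1,1} = 0
G(25) = mex{1,1} = 0
G(26) = mex{1,0} = 2
G(27) = mex{0,0} = 1
P-positions are exactly the n with G(n) = 0.

0, 1, 2, 3, 8, 9, 10, 15, 16, 17, 18, 23, 24, 25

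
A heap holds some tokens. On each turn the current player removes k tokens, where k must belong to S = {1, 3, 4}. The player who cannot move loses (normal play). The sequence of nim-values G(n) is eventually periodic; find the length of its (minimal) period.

G(0) = 0
G(1) = mex{0} = 1
G(2) = mex{1} = 0
G(3) = mex{0,0} = 1
G(4) = mex{1,1,0} = 2
G(5) = mex{2,0,1} = 3
G(6) = mex{3,1,0} = 2
G(7) = mex{2,2,1} = 0
G(8) = mex{0,3,2} = 1
G(9) = mex{1,2,3} = 0
G(10) = mex{0,0,2} = 1
G(11) = mex{1,1,0} = 2
G(12) = mex{2,0,1} = 3
G(13) = mex{3,1,0} = 2
G(14) = mex{2,2,1} = 0
G(15) = mex{0,3,2} = 1
G(n+7) = G(n) holds for n = 0,…,3 (a full window of length max(S) = 4), so the sequence is purely periodic with period 7.

7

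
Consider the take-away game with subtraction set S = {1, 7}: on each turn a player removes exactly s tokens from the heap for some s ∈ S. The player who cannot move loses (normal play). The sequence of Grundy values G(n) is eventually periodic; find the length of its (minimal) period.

2

n :  0  1  2  3  4  5  6  7  8  9 10 11 12 13 14
G :  0  1  0  1  0  1  0  1  0  1  0  1  0  1  0
G(n+2) = G(n) holds for n = 0,…,6 (a full window of length max(S) = 7), so the sequence is purely periodic with period 2.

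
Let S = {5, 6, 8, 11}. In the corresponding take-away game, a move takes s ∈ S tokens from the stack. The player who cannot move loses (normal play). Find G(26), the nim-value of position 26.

G(0) = 0
G(1) = mex{} = 0
G(2) = mex{} = 0
G(3) = mex{} = 0
G(4) = mex{} = 0
G(5) = mex{0} = 1
G(6) = mex{0,0} = 1
G(7) = mex{0,0} = 1
G(8) = mex{0,0,0} = 1
G(9) = mex{0,0,0} = 1
G(10) = mex{1,0,0} = 2
G(11) = mex{1,1,0,0} = 2
G(12) = mex{1,1,0,0} = 2
G(13) = mex{1,1,1,0} = 2
G(14) = mex{1,1,1,0} = 2
G(15) = mex{2,1,1,0} = 3
G(16) = mex{2,2,1,1} = 0
G(17) = mex{2,2,1,1} = 0
G(18) = mex{2,2,2,1} = 0
G(19) = mex{2,2,2,1} = 0
G(20) = mex{3,2,2,1} = 0
G(21) = mex{0,3,2,2} = 1
G(22) = mex{0,0,2,2} = 1
G(23) = mex{0,0,3,2} = 1
G(24) = mex{0,0,0,2} = 1
G(25) = mex{0,0,0,2} = 1
G(26) = mex{1,0,0,3} = 2

2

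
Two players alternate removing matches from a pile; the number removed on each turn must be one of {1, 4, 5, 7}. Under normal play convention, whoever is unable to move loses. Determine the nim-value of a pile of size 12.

2

G(0) = 0
G(1) = mex{0} = 1
G(2) = mex{1} = 0
G(3) = mex{0} = 1
G(4) = mex{1,0} = 2
G(5) = mex{2,1,0} = 3
G(6) = mex{3,0,1} = 2
G(7) = mex{2,1,0,0} = 3
G(8) = mex{3,2,1,1} = 0
G(9) = mex{0,3,2,0} = 1
G(10) = mex{1,2,3,1} = 0
G(11) = mex{0,3,2,2} = 1
G(12) = mex{1,0,3,3} = 2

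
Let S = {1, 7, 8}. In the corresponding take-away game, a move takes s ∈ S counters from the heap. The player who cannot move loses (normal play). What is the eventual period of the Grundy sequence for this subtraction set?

G(0) = 0
G(1) = mex{0} = 1
G(2) = mex{1} = 0
G(3) = mex{0} = 1
G(4) = mex{1} = 0
G(5) = mex{0} = 1
G(6) = mex{1} = 0
G(7) = mex{0,0} = 1
G(8) = mex{1,1,0} = 2
G(9) = mex{2,0,1} = 3
G(10) = mex{3,1,0} = 2
G(11) = mex{2,0,1} = 3
G(12) = mex{3,1,0} = 2
G(13) = mex{2,0,1} = 3
G(14) = mex{3,1,0} = 2
G(15) = mex{2,2,1} = 0
G(16) = mex{0,3,2} = 1
G(17) = mex{1,2,3} = 0
G(18) = mex{0,3,2} = 1
G(19) = mex{1,2,3} = 0
G(20) = mex{0,3,2} = 1
G(21) = mex{1,2,3} = 0
G(22) = mex{0,0,2} = 1
G(23) = mex{1,1,0} = 2
G(24) = mex{2,0,1} = 3
G(25) = mex{3,1,0} = 2
G(26) = mex{2,0,1} = 3
G(27) = mex{3,1,0} = 2
G(28) = mex{2,0,1} = 3
G(29) = mex{3,1,0} = 2
G(30) = mex{2,2,1} = 0
G(31) = mex{0,3,2} = 1
G(n+15) = G(n) holds for n = 0,…,7 (a full window of length max(S) = 8), so the sequence is purely periodic with period 15.

15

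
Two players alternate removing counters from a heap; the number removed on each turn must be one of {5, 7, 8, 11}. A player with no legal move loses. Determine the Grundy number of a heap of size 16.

0

G(0) = 0
G(1) = mex{} = 0
G(2) = mex{} = 0
G(3) = mex{} = 0
G(4) = mex{} = 0
G(5) = mex{0} = 1
G(6) = mex{0} = 1
G(7) = mex{0,0} = 1
G(8) = mex{0,0,0} = 1
G(9) = mex{0,0,0} = 1
G(10) = mex{1,0,0} = 2
G(11) = mex{1,0,0,0} = 2
G(12) = mex{1,1,0,0} = 2
G(13) = mex{1,1,1,0} = 2
G(14) = mex{1,1,1,0} = 2
G(15) = mex{2,1,1,0} = 3
G(16) = mex{2,1,1,1} = 0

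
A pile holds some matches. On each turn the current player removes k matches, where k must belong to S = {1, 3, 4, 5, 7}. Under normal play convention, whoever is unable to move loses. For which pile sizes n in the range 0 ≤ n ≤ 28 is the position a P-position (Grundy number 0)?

0, 2, 8, 10, 16, 18, 24, 26

G(0) = 0
G(1) = mex{0} = 1
G(2) = mex{1} = 0
G(3) = mex{0,0} = 1
G(4) = mex{1,1,0} = 2
G(5) = mex{2,0,1,0} = 3
G(6) = mex{3,1,0,1} = 2
G(7) = mex{2,2,1,0,0} = 3
G(8) = mex{3,3,2,1,1} = 0
G(9) = mex{0,2,3,2,0} = 1
G(10) = mex{1,3,2,3,1} = 0
G(11) = mex{0,0,3,2,2} = 1
G(12) = mex{1,1,0,3,3} = 2
G(13) = mex{2,0,1,0,2} = 3
G(14) = mex{3,1,0,1,3} = 2
G(15) = mex{2,2,1,0,0} = 3
G(16) = mex{3,3,2,1,1} = 0
G(17) = mex{0,2,3,2,0} = 1
G(18) = mex{1,3,2,3,1} = 0
G(19) = mex{0,0,3,2,2} = 1
G(20) = mex{1,1,0,3,3} = 2
G(21) = mex{2,0,1,0,2} = 3
G(22) = mex{3,1,0,1,3} = 2
G(23) = mex{2,2,1,0,0} = 3
G(24) = mex{3,3,2,1,1} = 0
G(25) = mex{0,2,3,2,0} = 1
G(26) = mex{1,3,2,3,1} = 0
G(27) = mex{0,0,3,2,2} = 1
G(28) = mex{1,1,0,3,3} = 2
P-positions are exactly the n with G(n) = 0.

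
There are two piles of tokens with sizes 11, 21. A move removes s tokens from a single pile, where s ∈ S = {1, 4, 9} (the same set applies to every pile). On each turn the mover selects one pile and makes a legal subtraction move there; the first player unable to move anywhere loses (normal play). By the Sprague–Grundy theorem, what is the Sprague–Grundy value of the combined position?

All piles use S = {1, 4, 9}:
n :  0  1  2  3  4  5  6  7  8  9 10 11 12 13 14 15 16 17 18 19 20 21
G :  0  1  0  1  2  0  1  0  1  2  0  1  0  1  2  0  1  0  1  2  0  1
Pile A: G(11) = 1.
Pile B: G(21) = 1.
Combined Grundy value = 1 ⊕ 1 = 0.

0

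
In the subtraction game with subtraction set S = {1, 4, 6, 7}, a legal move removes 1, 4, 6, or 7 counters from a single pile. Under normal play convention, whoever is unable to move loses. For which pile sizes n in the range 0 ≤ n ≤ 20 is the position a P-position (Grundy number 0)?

0, 2, 5, 10, 13, 15, 18

G(0) = 0
G(1) = mex{0} = 1
G(2) = mex{1} = 0
G(3) = mex{0} = 1
G(4) = mex{1,0} = 2
G(5) = mex{2,1} = 0
G(6) = mex{0,0,0} = 1
G(7) = mex{1,1,1,0} = 2
G(8) = mex{2,2,0,1} = 3
G(9) = mex{3,0,1,0} = 2
G(10) = mex{2,1,2,1} = 0
G(11) = mex{0,2,0,2} = 1
G(12) = mex{1,3,1,0} = 2
G(13) = mex{2,2,2,1} = 0
G(14) = mex{0,0,3,2} = 1
G(15) = mex{1,1,2,3} = 0
G(16) = mex{0,2,0,2} = 1
G(17) = mex{1,0,1,0} = 2
G(18) = mex{2,1,2,1} = 0
G(19) = mex{0,0,0,2} = 1
G(20) = mex{1,1,1,0} = 2
P-positions are exactly the n with G(n) = 0.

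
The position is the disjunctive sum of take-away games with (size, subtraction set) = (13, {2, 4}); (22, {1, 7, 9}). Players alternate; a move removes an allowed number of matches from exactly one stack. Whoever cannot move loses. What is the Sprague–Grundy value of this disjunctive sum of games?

Stack A, S = {2, 4}:
n :  0  1  2  3  4  5  6  7  8  9 10 11 12 13
G :  0  0  1  1  2  2  0  0  1  1  2  2  0  0
G_A(13) = 0.
Stack B, S = {1, 7, 9}:
n :  0  1  2  3  4  5  6  7  8  9 10 11 12 13 14 15 16 17 18 19 20 21 22
G :  0  1  0  1  0  1  0  1  0  1  0  1  0  1  0  1  0  1  0  1  0  1  0
G_B(22) = 0.
Combined Grundy value = 0 ⊕ 0 = 0.

0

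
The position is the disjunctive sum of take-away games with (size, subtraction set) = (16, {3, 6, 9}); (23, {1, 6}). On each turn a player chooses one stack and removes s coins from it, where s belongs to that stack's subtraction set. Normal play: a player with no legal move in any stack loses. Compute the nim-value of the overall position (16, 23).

Stack A, S = {3, 6, 9}:
n :  0  1  2  3  4  5  6  7  8  9 10 11 12 13 14 15 16
G :  0  0  0  1  1  1  2  2  2  3  3  3  0  0  0  1  1
G_A(16) = 1.
Stack B, S = {1, 6}:
n :  0  1  2  3  4  5  6  7  8  9 10 11 12 13 14 15 16 17 18 19 20 21 22 23
G :  0  1  0  1  0  1  2  0  1  0  1  0  1  2  0  1  0  1  0  1  2  0  1  0
G_B(23) = 0.
Combined Grundy value = 1 ⊕ 0 = 1.

1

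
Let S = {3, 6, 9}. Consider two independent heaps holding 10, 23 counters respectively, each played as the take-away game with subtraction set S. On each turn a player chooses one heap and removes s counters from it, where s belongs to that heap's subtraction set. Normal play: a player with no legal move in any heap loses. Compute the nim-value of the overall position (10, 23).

0

All heaps use S = {3, 6, 9}:
G(0) = 0
G(1) = mex{} = 0
G(2) = mex{} = 0
G(3) = mex{0} = 1
G(4) = mex{0} = 1
G(5) = mex{0} = 1
G(6) = mex{1,0} = 2
G(7) = mex{1,0} = 2
G(8) = mex{1,0} = 2
G(9) = mex{2,1,0} = 3
G(10) = mex{2,1,0} = 3
G(11) = mex{2,1,0} = 3
G(12) = mex{3,2,1} = 0
G(13) = mex{3,2,1} = 0
G(14) = mex{3,2,1} = 0
G(15) = mex{0,3,2} = 1
G(16) = mex{0,3,2} = 1
G(17) = mex{0,3,2} = 1
G(18) = mex{1,0,3} = 2
G(19) = mex{1,0,3} = 2
G(20) = mex{1,0,3} = 2
G(21) = mex{2,1,0} = 3
G(22) = mex{2,1,0} = 3
G(23) = mex{2,1,0} = 3
Heap A: G(10) = 3.
Heap B: G(23) = 3.
Combined Grundy value = 3 ⊕ 3 = 0.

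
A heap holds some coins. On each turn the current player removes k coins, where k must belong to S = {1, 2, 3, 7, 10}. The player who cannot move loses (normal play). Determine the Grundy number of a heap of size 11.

G(0) = 0
G(1) = mex{0} = 1
G(2) = mex{1,0} = 2
G(3) = mex{2,1,0} = 3
G(4) = mex{3,2,1} = 0
G(5) = mex{0,3,2} = 1
G(6) = mex{1,0,3} = 2
G(7) = mex{2,1,0,0} = 3
G(8) = mex{3,2,1,1} = 0
G(9) = mex{0,3,2,2} = 1
G(10) = mex{1,0,3,3,0} = 2
G(11) = mex{2,1,0,0,1} = 3

3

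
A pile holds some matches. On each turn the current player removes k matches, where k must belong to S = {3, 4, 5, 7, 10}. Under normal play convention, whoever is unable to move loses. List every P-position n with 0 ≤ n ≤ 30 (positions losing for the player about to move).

G(0) = 0
G(1) = mex{} = 0
G(2) = mex{} = 0
G(3) = mex{0} = 1
G(4) = mex{0,0} = 1
G(5) = mex{0,0,0} = 1
G(6) = mex{1,0,0} = 2
G(7) = mex{1,1,0,0} = 2
G(8) = mex{1,1,1,0} = 2
G(9) = mex{2,1,1,0} = 3
G(10) = mex{2,2,1,1,0} = 3
G(11) = mex{2,2,2,1,0} = 3
G(12) = mex{3,2,2,1,0} = 4
G(13) = mex{3,3,2,2,1} = 0
G(14) = mex{3,3,3,2,1} = 0
G(15) = mex{4,3,3,2,1} = 0
G(16) = mex{0,4,3,3,2} = 1
G(17) = mex{0,0,4,3,2} = 1
G(18) = mex{0,0,0,3,2} = 1
G(19) = mex{1,0,0,4,3} = 2
G(20) = mex{1,1,0,0,3} = 2
G(21) = mex{1,1,1,0,3} = 2
G(22) = mex{2,1,1,0,4} = 3
G(23) = mex{2,2,1,1,0} = 3
G(24) = mex{2,2,2,1,0} = 3
G(25) = mex{3,2,2,1,0} = 4
G(26) = mex{3,3,2,2,1} = 0
G(27) = mex{3,3,3,2,1} = 0
G(28) = mex{4,3,3,2,1} = 0
G(29) = mex{0,4,3,3,2} = 1
G(30) = mex{0,0,4,3,2} = 1
P-positions are exactly the n with G(n) = 0.

0, 1, 2, 13, 14, 15, 26, 27, 28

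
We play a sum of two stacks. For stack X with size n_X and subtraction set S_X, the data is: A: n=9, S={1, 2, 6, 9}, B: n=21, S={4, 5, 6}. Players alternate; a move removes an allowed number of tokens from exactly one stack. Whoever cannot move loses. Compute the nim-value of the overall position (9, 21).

2

Stack A, S = {1, 2, 6, 9}:
G(0) = 0
G(1) = mex{0} = 1
G(2) = mex{1,0} = 2
G(3) = mex{2,1} = 0
G(4) = mex{0,2} = 1
G(5) = mex{1,0} = 2
G(6) = mex{2,1,0} = 3
G(7) = mex{3,2,1} = 0
G(8) = mex{0,3,2} = 1
G(9) = mex{1,0,0,0} = 2
G_A(9) = 2.
Stack B, S = {4, 5, 6}:
n :  0  1  2  3  4  5  6  7  8  9 10 11 12 13 14 15 16 17 18 19 20 21
G :  0  0  0  0  1  1  1  1  2  2  0  0  0  0  1  1  1  1  2  2  0  0
G_B(21) = 0.
Combined Grundy value = 2 ⊕ 0 = 2.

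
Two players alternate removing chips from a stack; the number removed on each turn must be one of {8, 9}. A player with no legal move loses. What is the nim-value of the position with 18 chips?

0

n :  0  1  2  3  4  5  6  7  8  9 10 11 12 13 14 15 16 17 18
G :  0  0  0  0  0  0  0  0  1  1  1  1  1  1  1  1  2  0  0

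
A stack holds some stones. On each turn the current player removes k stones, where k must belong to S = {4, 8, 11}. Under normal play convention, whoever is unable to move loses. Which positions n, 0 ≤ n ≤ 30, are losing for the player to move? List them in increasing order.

0, 1, 2, 3, 15, 16, 17, 18, 30

G(0) = 0
G(1) = mex{} = 0
G(2) = mex{} = 0
G(3) = mex{} = 0
G(4) = mex{0} = 1
G(5) = mex{0} = 1
G(6) = mex{0} = 1
G(7) = mex{0} = 1
G(8) = mex{1,0} = 2
G(9) = mex{1,0} = 2
G(10) = mex{1,0} = 2
G(11) = mex{1,0,0} = 2
G(12) = mex{2,1,0} = 3
G(13) = mex{2,1,0} = 3
G(14) = mex{2,1,0} = 3
G(15) = mex{2,1,1} = 0
G(16) = mex{3,2,1} = 0
G(17) = mex{3,2,1} = 0
G(18) = mex{3,2,1} = 0
G(19) = mex{0,2,2} = 1
G(20) = mex{0,3,2} = 1
G(21) = mex{0,3,2} = 1
G(22) = mex{0,3,2} = 1
G(23) = mex{1,0,3} = 2
G(24) = mex{1,0,3} = 2
G(25) = mex{1,0,3} = 2
G(26) = mex{1,0,0} = 2
G(27) = mex{2,1,0} = 3
G(28) = mex{2,1,0} = 3
G(29) = mex{2,1,0} = 3
G(30) = mex{2,1,1} = 0
P-positions are exactly the n with G(n) = 0.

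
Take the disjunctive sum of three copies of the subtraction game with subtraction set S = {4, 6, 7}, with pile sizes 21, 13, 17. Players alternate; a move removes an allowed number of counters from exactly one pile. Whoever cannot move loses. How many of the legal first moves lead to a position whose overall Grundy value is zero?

All piles use S = {4, 6, 7}:
n :  0  1  2  3  4  5  6  7  8  9 10 11 12 13 14 15 16 17 18 19 20 21
G :  0  0  0  0  1  1  1  1  2  2  2  0  0  0  0  1  1  1  1  2  2  2
Pile A: G(21) = 2.
Pile B: G(13) = 0.
Pile C: G(17) = 1.
Combined Grundy value = 2 ⊕ 0 ⊕ 1 = 3.
A winning move leaves total XOR = 0, i.e. changes one component's Grundy value g to g ⊕ X where X is the current total.
Pile A: need g' = 2⊕3 = 1. Options: 21−4→G=1, 21−6→G=1, 21−7→G=0. Hits: 2.
Pile B: need g' = 0⊕3 = 3. Options: 13−4→G=2, 13−6→G=1, 13−7→G=1. Hits: 0.
Pile C: need g' = 1⊕3 = 2. Options: 17−4→G=0, 17−6→G=0, 17−7→G=2. Hits: 1.

3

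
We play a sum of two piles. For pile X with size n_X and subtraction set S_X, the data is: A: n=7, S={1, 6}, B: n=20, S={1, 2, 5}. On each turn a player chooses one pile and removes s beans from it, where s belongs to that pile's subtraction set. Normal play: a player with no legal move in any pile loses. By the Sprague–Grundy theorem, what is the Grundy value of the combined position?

Pile A, S = {1, 6}:
G(0) = 0
G(1) = mex{0} = 1
G(2) = mex{1} = 0
G(3) = mex{0} = 1
G(4) = mex{1} = 0
G(5) = mex{0} = 1
G(6) = mex{1,0} = 2
G(7) = mex{2,1} = 0
G_A(7) = 0.
Pile B, S = {1, 2, 5}:
n :  0  1  2  3  4  5  6  7  8  9 10 11 12 13 14 15 16 17 18 19 20
G :  0  1  2  0  1  2  0  1  2  0  1  2  0  1  2  0  1  2  0  1  2
G_B(20) = 2.
Combined Grundy value = 0 ⊕ 2 = 2.

2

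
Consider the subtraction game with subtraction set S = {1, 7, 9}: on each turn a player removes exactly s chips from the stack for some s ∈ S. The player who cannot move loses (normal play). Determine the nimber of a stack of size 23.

1

G(0) = 0
G(1) = mex{0} = 1
G(2) = mex{1} = 0
G(3) = mex{0} = 1
G(4) = mex{1} = 0
G(5) = mex{0} = 1
G(6) = mex{1} = 0
G(7) = mex{0,0} = 1
G(8) = mex{1,1} = 0
G(9) = mex{0,0,0} = 1
G(10) = mex{1,1,1} = 0
G(11) = mex{0,0,0} = 1
G(12) = mex{1,1,1} = 0
G(13) = mex{0,0,0} = 1
G(14) = mex{1,1,1} = 0
G(15) = mex{0,0,0} = 1
G(16) = mex{1,1,1} = 0
G(17) = mex{0,0,0} = 1
G(18) = mex{1,1,1} = 0
G(19) = mex{0,0,0} = 1
G(20) = mex{1,1,1} = 0
G(21) = mex{0,0,0} = 1
G(22) = mex{1,1,1} = 0
G(23) = mex{0,0,0} = 1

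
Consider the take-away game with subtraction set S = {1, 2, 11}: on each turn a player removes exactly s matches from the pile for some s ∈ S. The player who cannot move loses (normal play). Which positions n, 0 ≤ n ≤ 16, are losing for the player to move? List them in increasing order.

n :  0  1  2  3  4  5  6  7  8  9 10 11 12 13 14 15 16
G :  0  1  2  0  1  2  0  1  2  0  1  2  0  1  2  0  1
P-positions are exactly the n with G(n) = 0.

0, 3, 6, 9, 12, 15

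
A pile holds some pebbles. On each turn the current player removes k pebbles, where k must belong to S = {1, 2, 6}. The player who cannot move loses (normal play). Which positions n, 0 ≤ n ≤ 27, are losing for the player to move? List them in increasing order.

n :  0  1  2  3  4  5  6  7  8  9 10 11 12 13 14 15 16 17 18 19 20 21 22 23 24 25 26 27
G :  0  1  2  0  1  2  3  0  1  2  0  1  2  3  0  1  2  0  1  2  3  0  1  2  0  1  2  3
P-positions are exactly the n with G(n) = 0.

0, 3, 7, 10, 14, 17, 21, 24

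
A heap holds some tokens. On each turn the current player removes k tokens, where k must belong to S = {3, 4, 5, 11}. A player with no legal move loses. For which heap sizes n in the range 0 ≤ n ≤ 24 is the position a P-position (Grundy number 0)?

n :  0  1  2  3  4  5  6  7  8  9 10 11 12 13 14 15 16 17 18 19 20 21 22 23 24
G :  0  0  0  1  1  1  2  2  0  0  0  1  1  1  2  2  0  0  0  1  1  1  2  2  0
P-positions are exactly the n with G(n) = 0.

0, 1, 2, 8, 9, 10, 16, 17, 18, 24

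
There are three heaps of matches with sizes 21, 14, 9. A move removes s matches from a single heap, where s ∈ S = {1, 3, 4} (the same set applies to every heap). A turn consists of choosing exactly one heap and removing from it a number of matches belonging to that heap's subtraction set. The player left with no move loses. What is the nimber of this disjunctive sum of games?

All heaps use S = {1, 3, 4}:
n :  0  1  2  3  4  5  6  7  8  9 10 11 12 13 14 15 16 17 18 19 20 21
G :  0  1  0  1  2  3  2  0  1  0  1  2  3  2  0  1  0  1  2  3  2  0
Heap A: G(21) = 0.
Heap B: G(14) = 0.
Heap C: G(9) = 0.
Combined Grundy value = 0 ⊕ 0 ⊕ 0 = 0.

0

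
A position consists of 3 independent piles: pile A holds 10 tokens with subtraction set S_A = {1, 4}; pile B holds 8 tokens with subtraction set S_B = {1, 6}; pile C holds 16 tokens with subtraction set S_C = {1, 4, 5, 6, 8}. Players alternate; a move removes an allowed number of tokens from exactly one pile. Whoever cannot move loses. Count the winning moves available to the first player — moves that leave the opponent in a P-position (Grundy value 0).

Pile A, S = {1, 4}:
n :  0  1  2  3  4  5  6  7  8  9 10
G :  0  1  0  1  2  0  1  0  1  2  0
G_A(10) = 0.
Pile B, S = {1, 6}:
n : 0 1 2 3 4 5 6 7 8
G : 0 1 0 1 0 1 2 0 1
G_B(8) = 1.
Pile C, S = {1, 4, 5, 6, 8}:
G(0) = 0
G(1) = mex{0} = 1
G(2) = mex{1} = 0
G(3) = mex{0} = 1
G(4) = mex{1,0} = 2
G(5) = mex{2,1,0} = 3
G(6) = mex{3,0,1,0} = 2
G(7) = mex{2,1,0,1} = 3
G(8) = mex{3,2,1,0,0} = 4
G(9) = mex{4,3,2,1,1} = 0
G(10) = mex{0,2,3,2,0} = 1
G(11) = mex{1,3,2,3,1} = 0
G(12) = mex{0,4,3,2,2} = 1
G(13) = mex{1,0,4,3,3} = 2
G(14) = mex{2,1,0,4,2} = 3
G(15) = mex{3,0,1,0,3} = 2
G(16) = mex{2,1,0,1,4} = 3
G_C(16) = 3.
Combined Grundy value = 0 ⊕ 1 ⊕ 3 = 2.
A winning move leaves total XOR = 0, i.e. changes one component's Grundy value g to g ⊕ X where X is the current total.
Pile A: need g' = 0⊕2 = 2. Options: 10−1→G=2, 10−4→G=1. Hits: 1.
Pile B: need g' = 1⊕2 = 3. Options: 8−1→G=0, 8−6→G=0. Hits: 0.
Pile C: need g' = 3⊕2 = 1. Options: 16−1→G=2, 16−4→G=1, 16−5→G=0, 16−6→G=1, 16−8→G=4. Hits: 2.

3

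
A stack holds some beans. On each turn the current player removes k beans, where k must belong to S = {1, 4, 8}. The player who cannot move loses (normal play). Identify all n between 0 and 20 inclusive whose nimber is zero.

n :  0  1  2  3  4  5  6  7  8  9 10 11 12 13 14 15 16 17 18 19 20
G :  0  1  0  1  2  0  1  0  1  2  3  2  0  1  0  1  2  0  1  0  1
P-positions are exactly the n with G(n) = 0.

0, 2, 5, 7, 12, 14, 17, 19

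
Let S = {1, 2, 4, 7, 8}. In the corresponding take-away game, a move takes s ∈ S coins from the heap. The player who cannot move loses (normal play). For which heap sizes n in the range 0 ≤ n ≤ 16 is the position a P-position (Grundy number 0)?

0, 3, 6, 9, 12, 15

n :  0  1  2  3  4  5  6  7  8  9 10 11 12 13 14 15 16
G :  0  1  2  0  1  2  0  1  2  0  1  2  0  1  2  0  1
P-positions are exactly the n with G(n) = 0.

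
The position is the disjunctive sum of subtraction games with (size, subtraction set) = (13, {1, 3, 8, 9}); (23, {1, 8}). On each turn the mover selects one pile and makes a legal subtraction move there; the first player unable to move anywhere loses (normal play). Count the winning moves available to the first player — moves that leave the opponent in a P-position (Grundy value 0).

1

Pile A, S = {1, 3, 8, 9}:
G(0) = 0
G(1) = mex{0} = 1
G(2) = mex{1} = 0
G(3) = mex{0,0} = 1
G(4) = mex{1,1} = 0
G(5) = mex{0,0} = 1
G(6) = mex{1,1} = 0
G(7) = mex{0,0} = 1
G(8) = mex{1,1,0} = 2
G(9) = mex{2,0,1,0} = 3
G(10) = mex{3,1,0,1} = 2
G(11) = mex{2,2,1,0} = 3
G(12) = mex{3,3,0,1} = 2
G(13) = mex{2,2,1,0} = 3
G_A(13) = 3.
Pile B, S = {1, 8}:
n :  0  1  2  3  4  5  6  7  8  9 10 11 12 13 14 15 16 17 18 19 20 21 22 23
G :  0  1  0  1  0  1  0  1  2  0  1  0  1  0  1  0  1  2  0  1  0  1  0  1
G_B(23) = 1.
Combined Grundy value = 3 ⊕ 1 = 2.
A winning move leaves total XOR = 0, i.e. changes one component's Grundy value g to g ⊕ X where X is the current total.
Pile A: need g' = 3⊕2 = 1. Options: 13−1→G=2, 13−3→G=2, 13−8→G=1, 13−9→G=0. Hits: 1.
Pile B: need g' = 1⊕2 = 3. Options: 23−1→G=0, 23−8→G=0. Hits: 0.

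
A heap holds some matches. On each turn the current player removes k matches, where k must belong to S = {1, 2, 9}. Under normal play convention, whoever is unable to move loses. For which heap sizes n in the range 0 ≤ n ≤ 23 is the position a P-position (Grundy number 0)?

0, 3, 6, 10, 13, 16, 20, 23

n :  0  1  2  3  4  5  6  7  8  9 10 11 12 13 14 15 16 17 18 19 20 21 22 23
G :  0  1  2  0  1  2  0  1  2  3  0  1  2  0  1  2  0  1  2  3  0  1  2  0
P-positions are exactly the n with G(n) = 0.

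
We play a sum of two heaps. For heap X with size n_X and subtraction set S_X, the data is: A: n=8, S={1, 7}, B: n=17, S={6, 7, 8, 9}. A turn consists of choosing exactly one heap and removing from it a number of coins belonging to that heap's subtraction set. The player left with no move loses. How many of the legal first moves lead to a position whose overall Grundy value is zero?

Heap A, S = {1, 7}:
G(0) = 0
G(1) = mex{0} = 1
G(2) = mex{1} = 0
G(3) = mex{0} = 1
G(4) = mex{1} = 0
G(5) = mex{0} = 1
G(6) = mex{1} = 0
G(7) = mex{0,0} = 1
G(8) = mex{1,1} = 0
G_A(8) = 0.
Heap B, S = {6, 7, 8, 9}:
n :  0  1  2  3  4  5  6  7  8  9 10 11 12 13 14 15 16 17
G :  0  0  0  0  0  0  1  1  1  1  1  1  2  2  2  0  0  0
G_B(17) = 0.
Combined Grundy value = 0 ⊕ 0 = 0.
A winning move leaves total XOR = 0, i.e. changes one component's Grundy value g to g ⊕ X where X is the current total.
Heap A: target g' = 0⊕0 = 0, but every legal move changes the Grundy value (mex property), so 0 moves.
Heap B: target g' = 0⊕0 = 0, but every legal move changes the Grundy value (mex property), so 0 moves.

0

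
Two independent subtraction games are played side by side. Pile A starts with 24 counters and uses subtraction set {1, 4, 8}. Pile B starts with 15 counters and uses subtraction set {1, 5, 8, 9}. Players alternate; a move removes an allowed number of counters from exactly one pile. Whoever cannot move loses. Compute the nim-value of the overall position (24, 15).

Pile A, S = {1, 4, 8}:
G(0) = 0
G(1) = mex{0} = 1
G(2) = mex{1} = 0
G(3) = mex{0} = 1
G(4) = mex{1,0} = 2
G(5) = mex{2,1} = 0
G(6) = mex{0,0} = 1
G(7) = mex{1,1} = 0
G(8) = mex{0,2,0} = 1
G(9) = mex{1,0,1} = 2
G(10) = mex{2,1,0} = 3
G(11) = mex{3,0,1} = 2
G(12) = mex{2,1,2} = 0
G(13) = mex{0,2,0} = 1
G(14) = mex{1,3,1} = 0
G(15) = mex{0,2,0} = 1
G(16) = mex{1,0,1} = 2
G(17) = mex{2,1,2} = 0
G(18) = mex{0,0,3} = 1
G(19) = mex{1,1,2} = 0
G(20) = mex{0,2,0} = 1
G(21) = mex{1,0,1} = 2
G(22) = mex{2,1,0} = 3
G(23) = mex{3,0,1} = 2
G(24) = mex{2,1,2} = 0
G_A(24) = 0.
Pile B, S = {1, 5, 8, 9}:
n :  0  1  2  3  4  5  6  7  8  9 10 11 12 13 14 15
G :  0  1  0  1  0  1  0  1  2  3  2  3  2  3  2  3
G_B(15) = 3.
Combined Grundy value = 0 ⊕ 3 = 3.

3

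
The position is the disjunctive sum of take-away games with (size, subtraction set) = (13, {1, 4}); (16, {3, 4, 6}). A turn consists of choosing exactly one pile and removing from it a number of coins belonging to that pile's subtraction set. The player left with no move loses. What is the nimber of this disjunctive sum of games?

Pile A, S = {1, 4}:
G(0) = 0
G(1) = mex{0} = 1
G(2) = mex{1} = 0
G(3) = mex{0} = 1
G(4) = mex{1,0} = 2
G(5) = mex{2,1} = 0
G(6) = mex{0,0} = 1
G(7) = mex{1,1} = 0
G(8) = mex{0,2} = 1
G(9) = mex{1,0} = 2
G(10) = mex{2,1} = 0
G(11) = mex{0,0} = 1
G(12) = mex{1,1} = 0
G(13) = mex{0,2} = 1
G_A(13) = 1.
Pile B, S = {3, 4, 6}:
G(0) = 0
G(1) = mex{} = 0
G(2) = mex{} = 0
G(3) = mex{0} = 1
G(4) = mex{0,0} = 1
G(5) = mex{0,0} = 1
G(6) = mex{1,0,0} = 2
G(7) = mex{1,1,0} = 2
G(8) = mex{1,1,0} = 2
G(9) = mex{2,1,1} = 0
G(10) = mex{2,2,1} = 0
G(11) = mex{2,2,1} = 0
G(12) = mex{0,2,2} = 1
G(13) = mex{0,0,2} = 1
G(14) = mex{0,0,2} = 1
G(15) = mex{1,0,0} = 2
G(16) = mex{1,1,0} = 2
G_B(16) = 2.
Combined Grundy value = 1 ⊕ 2 = 3.

3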